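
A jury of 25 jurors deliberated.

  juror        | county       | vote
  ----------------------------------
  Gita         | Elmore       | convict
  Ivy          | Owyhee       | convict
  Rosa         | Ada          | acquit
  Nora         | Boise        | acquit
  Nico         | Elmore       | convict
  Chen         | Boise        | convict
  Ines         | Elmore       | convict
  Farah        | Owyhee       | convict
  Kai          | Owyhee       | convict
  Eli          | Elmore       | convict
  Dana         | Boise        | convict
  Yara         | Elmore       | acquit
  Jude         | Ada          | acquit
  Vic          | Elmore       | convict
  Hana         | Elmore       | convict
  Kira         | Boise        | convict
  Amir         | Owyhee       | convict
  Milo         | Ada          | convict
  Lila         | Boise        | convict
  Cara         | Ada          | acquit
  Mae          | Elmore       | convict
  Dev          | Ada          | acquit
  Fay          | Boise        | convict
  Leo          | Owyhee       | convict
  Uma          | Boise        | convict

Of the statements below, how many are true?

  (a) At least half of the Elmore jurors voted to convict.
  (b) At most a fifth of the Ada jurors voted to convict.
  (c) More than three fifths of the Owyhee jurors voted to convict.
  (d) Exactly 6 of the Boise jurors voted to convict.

(a) Elmore: |A| = 8, |A ∩ B| = 7; needs |A ∩ B| ≥ |A ∖ B| — true.
(b) Ada: |A| = 5, |A ∩ B| = 1; needs |A ∩ B| / |A| ≤ 1/5 — true.
(c) Owyhee: |A| = 5, |A ∩ B| = 5; needs |A ∩ B| / |A| > 3/5 — true.
(d) Boise: |A| = 7, |A ∩ B| = 6; needs |A ∩ B| = 6 — true.

4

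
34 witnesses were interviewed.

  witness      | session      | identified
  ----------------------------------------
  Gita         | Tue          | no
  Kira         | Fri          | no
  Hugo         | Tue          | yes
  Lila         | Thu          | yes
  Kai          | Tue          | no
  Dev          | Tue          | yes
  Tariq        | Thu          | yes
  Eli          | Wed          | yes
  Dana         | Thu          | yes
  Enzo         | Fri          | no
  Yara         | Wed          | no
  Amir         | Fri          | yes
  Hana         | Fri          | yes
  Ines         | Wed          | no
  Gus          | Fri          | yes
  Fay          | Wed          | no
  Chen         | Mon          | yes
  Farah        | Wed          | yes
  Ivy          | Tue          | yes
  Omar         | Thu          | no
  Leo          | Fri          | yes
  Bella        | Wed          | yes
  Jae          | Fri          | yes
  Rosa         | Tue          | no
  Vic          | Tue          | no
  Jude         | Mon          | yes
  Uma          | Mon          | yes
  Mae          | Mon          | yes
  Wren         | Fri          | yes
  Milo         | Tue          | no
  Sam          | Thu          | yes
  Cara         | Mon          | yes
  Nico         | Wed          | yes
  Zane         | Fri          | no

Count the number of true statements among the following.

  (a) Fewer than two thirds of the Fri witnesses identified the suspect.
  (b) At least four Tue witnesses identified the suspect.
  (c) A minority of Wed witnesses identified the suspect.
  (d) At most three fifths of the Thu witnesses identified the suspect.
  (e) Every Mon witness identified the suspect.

(a) Fri: |A| = 9, |A ∩ B| = 6; needs |A ∩ B| / |A| < 2/3 — false.
(b) Tue: |A| = 8, |A ∩ B| = 3; needs |A ∩ B| ≥ 4 — false.
(c) Wed: |A| = 7, |A ∩ B| = 4; needs |A ∩ B| < |A ∖ B| — false.
(d) Thu: |A| = 5, |A ∩ B| = 4; needs |A ∩ B| / |A| ≤ 3/5 — false.
(e) Mon: |A| = 5, |A ∩ B| = 5; needs A ⊆ B, i.e. every element of A is in B (|A ∖ B| = 0) — true.

1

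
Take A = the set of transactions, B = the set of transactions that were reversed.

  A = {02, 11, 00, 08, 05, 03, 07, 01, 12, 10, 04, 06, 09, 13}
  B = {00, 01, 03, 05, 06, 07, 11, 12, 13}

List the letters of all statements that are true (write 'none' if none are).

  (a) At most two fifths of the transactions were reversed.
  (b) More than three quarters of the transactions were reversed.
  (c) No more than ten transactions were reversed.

|A| = 14, |A ∩ B| = 9, |A ∖ B| = 5.
(a) |A ∩ B| / |A| ≤ 2/5: fails.
(b) |A ∩ B| / |A| > 3/4: fails.
(c) |A ∩ B| ≤ 10: holds.

(c)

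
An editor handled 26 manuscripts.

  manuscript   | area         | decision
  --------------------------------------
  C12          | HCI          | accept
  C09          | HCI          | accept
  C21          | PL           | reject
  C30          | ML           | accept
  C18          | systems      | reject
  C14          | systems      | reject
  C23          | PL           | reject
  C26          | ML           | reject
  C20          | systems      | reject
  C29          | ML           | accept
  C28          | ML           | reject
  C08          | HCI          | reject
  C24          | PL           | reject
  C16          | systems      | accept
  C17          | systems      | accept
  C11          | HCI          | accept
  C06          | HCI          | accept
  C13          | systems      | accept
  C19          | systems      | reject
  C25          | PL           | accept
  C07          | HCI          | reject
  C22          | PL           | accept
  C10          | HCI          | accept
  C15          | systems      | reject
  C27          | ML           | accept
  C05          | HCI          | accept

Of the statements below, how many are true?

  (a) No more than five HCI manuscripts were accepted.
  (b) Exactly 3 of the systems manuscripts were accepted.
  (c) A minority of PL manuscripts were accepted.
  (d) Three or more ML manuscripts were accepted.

3

(a) HCI: |A| = 8, |A ∩ B| = 6; needs |A ∩ B| ≤ 5 — false.
(b) systems: |A| = 8, |A ∩ B| = 3; needs |A ∩ B| = 3 — true.
(c) PL: |A| = 5, |A ∩ B| = 2; needs |A ∩ B| < |A ∖ B| — true.
(d) ML: |A| = 5, |A ∩ B| = 3; needs |A ∩ B| ≥ 3 — true.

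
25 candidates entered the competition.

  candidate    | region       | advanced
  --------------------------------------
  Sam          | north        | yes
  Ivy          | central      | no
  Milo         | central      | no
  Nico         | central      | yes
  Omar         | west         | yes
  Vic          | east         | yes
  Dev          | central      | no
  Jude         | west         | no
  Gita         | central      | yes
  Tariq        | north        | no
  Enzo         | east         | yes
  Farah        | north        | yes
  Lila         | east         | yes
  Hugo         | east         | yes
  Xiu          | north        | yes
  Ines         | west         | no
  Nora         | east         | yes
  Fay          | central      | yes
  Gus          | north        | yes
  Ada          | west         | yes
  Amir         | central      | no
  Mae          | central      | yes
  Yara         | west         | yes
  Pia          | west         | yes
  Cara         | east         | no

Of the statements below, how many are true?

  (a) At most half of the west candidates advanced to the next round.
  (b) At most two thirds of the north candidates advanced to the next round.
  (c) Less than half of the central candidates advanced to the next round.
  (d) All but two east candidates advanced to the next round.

(a) west: |A| = 6, |A ∩ B| = 4; needs |A ∩ B| ≤ |A ∖ B| — false.
(b) north: |A| = 5, |A ∩ B| = 4; needs |A ∩ B| / |A| ≤ 2/3 — false.
(c) central: |A| = 8, |A ∩ B| = 4; needs |A ∩ B| < |A ∖ B| — false.
(d) east: |A| = 6, |A ∩ B| = 5; needs |A ∖ B| = 2 — false.

0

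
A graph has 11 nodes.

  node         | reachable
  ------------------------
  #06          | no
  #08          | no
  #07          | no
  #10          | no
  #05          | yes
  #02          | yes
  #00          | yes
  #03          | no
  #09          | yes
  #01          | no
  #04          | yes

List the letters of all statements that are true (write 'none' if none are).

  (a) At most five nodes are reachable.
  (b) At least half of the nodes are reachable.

(a)

|A| = 11, |A ∩ B| = 5, |A ∖ B| = 6.
(a) |A ∩ B| ≤ 5: holds.
(b) |A ∩ B| ≥ |A ∖ B|: fails.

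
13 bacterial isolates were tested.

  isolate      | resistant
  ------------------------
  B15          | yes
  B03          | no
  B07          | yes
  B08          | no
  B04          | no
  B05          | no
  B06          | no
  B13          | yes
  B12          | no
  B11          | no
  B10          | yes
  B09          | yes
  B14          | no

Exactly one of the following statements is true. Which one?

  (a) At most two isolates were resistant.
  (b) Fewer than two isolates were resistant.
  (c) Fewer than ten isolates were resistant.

(c)

|A| = 13, |A ∩ B| = 5, |A ∖ B| = 8.
(a) requires |A ∩ B| ≤ 2: false.
(b) requires |A ∩ B| < 2: false.
(c) requires |A ∩ B| < 10: true.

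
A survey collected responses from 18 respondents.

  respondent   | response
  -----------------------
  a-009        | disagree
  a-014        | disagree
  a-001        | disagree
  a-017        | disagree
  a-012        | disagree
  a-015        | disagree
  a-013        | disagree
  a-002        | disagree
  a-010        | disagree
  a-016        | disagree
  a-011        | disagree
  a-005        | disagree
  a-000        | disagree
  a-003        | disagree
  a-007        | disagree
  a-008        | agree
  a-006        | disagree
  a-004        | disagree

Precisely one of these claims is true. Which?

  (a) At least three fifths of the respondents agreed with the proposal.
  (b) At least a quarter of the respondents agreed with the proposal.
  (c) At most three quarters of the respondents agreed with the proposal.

(c)

|A| = 18, |A ∩ B| = 1, |A ∖ B| = 17.
(a) requires |A ∩ B| / |A| ≥ 3/5: false.
(b) requires |A ∩ B| / |A| ≥ 1/4: false.
(c) requires |A ∩ B| / |A| ≤ 3/4: true.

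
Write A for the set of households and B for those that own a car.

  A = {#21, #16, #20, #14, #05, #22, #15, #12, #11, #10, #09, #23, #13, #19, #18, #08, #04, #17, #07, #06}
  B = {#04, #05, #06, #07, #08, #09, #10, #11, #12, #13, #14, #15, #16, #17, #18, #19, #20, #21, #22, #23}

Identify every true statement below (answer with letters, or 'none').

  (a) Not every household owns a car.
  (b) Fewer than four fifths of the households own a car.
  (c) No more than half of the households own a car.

none

|A| = 20, |A ∩ B| = 20, |A ∖ B| = 0.
(a) A ⊄ B (|A ∖ B| ≥ 1): fails.
(b) |A ∩ B| / |A| < 4/5: fails.
(c) |A ∩ B| ≤ |A ∖ B|: fails.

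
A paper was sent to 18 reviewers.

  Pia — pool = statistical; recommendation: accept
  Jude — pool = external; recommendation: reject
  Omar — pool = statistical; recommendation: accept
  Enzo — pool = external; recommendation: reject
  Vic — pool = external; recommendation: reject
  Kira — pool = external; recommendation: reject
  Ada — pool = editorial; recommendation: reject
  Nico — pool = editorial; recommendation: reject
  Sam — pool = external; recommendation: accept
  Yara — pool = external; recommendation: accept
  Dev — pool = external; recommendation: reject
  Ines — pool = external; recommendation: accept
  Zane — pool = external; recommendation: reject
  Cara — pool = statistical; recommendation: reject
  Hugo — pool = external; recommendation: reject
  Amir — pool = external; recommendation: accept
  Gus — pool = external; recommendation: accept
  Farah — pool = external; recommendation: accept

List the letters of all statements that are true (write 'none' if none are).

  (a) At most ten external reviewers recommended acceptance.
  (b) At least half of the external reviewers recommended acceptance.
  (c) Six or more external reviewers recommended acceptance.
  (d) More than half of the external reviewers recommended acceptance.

|A| = 13, |A ∩ B| = 6, |A ∖ B| = 7.
(a) |A ∩ B| ≤ 10: holds.
(b) |A ∩ B| ≥ |A ∖ B|: fails.
(c) |A ∩ B| ≥ 6: holds.
(d) |A ∩ B| > |A ∖ B|: fails.

(a), (c)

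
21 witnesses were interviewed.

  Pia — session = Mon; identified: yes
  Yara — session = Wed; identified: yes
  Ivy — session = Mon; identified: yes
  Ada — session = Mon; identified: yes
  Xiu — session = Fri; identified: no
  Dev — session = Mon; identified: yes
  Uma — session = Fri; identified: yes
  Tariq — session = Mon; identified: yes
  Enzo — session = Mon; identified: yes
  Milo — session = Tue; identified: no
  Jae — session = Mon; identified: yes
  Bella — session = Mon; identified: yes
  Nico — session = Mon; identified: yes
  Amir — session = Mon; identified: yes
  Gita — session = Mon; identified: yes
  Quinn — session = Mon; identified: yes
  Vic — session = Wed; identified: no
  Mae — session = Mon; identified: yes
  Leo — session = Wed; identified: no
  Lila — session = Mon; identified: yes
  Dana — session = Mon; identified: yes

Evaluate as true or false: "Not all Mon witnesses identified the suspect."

Truth condition: A ⊄ B (|A ∖ B| ≥ 1).
|A| = 15, |A ∩ B| = 15, |A ∖ B| = 0.
So the statement is false.

False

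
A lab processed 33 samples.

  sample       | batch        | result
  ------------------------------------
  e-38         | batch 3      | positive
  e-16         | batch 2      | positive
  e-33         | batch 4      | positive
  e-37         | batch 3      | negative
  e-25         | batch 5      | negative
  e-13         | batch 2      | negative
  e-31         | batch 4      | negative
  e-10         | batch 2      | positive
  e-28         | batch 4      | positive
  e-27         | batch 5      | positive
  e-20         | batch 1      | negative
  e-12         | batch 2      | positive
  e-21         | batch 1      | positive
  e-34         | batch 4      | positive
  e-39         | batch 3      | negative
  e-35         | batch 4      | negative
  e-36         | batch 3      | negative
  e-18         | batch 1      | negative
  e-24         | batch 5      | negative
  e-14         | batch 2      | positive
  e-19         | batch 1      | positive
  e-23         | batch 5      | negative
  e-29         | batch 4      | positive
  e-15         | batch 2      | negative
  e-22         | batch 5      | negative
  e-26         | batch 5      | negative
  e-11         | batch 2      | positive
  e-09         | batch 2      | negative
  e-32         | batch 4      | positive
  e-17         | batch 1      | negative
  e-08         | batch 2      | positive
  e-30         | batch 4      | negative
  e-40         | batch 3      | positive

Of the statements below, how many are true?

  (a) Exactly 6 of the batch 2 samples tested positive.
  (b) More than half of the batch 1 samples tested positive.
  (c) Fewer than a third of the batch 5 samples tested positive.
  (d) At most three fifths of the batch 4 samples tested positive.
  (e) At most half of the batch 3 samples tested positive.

(a) batch 2: |A| = 9, |A ∩ B| = 6; needs |A ∩ B| = 6 — true.
(b) batch 1: |A| = 5, |A ∩ B| = 2; needs |A ∩ B| > |A ∖ B| — false.
(c) batch 5: |A| = 6, |A ∩ B| = 1; needs |A ∩ B| / |A| < 1/3 — true.
(d) batch 4: |A| = 8, |A ∩ B| = 5; needs |A ∩ B| / |A| ≤ 3/5 — false.
(e) batch 3: |A| = 5, |A ∩ B| = 2; needs |A ∩ B| ≤ |A ∖ B| — true.

3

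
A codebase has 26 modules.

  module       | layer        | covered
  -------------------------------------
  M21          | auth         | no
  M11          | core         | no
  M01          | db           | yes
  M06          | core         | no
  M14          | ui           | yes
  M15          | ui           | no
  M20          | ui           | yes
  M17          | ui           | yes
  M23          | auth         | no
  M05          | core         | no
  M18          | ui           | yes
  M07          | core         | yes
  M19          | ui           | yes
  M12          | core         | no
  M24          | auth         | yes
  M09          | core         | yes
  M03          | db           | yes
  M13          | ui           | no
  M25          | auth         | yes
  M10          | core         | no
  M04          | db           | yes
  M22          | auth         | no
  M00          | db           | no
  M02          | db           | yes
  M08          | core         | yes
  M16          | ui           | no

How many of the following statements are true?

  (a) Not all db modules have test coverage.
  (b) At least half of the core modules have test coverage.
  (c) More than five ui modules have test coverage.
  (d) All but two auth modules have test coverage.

(a) db: |A| = 5, |A ∩ B| = 4; needs A ⊄ B (|A ∖ B| ≥ 1) — true.
(b) core: |A| = 8, |A ∩ B| = 3; needs |A ∩ B| ≥ |A ∖ B| — false.
(c) ui: |A| = 8, |A ∩ B| = 5; needs |A ∩ B| > 5 — false.
(d) auth: |A| = 5, |A ∩ B| = 2; needs |A ∖ B| = 2 — false.

1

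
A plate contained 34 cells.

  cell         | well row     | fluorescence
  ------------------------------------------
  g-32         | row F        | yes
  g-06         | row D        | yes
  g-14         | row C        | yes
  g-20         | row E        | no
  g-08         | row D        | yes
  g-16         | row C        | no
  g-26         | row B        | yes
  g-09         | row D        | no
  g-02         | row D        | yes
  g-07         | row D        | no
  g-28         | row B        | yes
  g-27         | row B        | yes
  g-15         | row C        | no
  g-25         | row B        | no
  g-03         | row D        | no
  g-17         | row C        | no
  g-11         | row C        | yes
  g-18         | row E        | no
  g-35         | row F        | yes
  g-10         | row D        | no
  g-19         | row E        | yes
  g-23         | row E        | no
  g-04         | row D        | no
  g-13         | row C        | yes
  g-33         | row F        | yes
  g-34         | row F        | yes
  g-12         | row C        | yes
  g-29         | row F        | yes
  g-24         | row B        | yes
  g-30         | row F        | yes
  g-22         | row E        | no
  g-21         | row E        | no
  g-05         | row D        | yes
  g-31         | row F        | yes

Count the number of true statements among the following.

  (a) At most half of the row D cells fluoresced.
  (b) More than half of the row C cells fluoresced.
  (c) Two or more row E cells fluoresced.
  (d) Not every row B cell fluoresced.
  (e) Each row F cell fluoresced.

4

(a) row D: |A| = 9, |A ∩ B| = 4; needs |A ∩ B| ≤ |A ∖ B| — true.
(b) row C: |A| = 7, |A ∩ B| = 4; needs |A ∩ B| > |A ∖ B| — true.
(c) row E: |A| = 6, |A ∩ B| = 1; needs |A ∩ B| ≥ 2 — false.
(d) row B: |A| = 5, |A ∩ B| = 4; needs A ⊄ B (|A ∖ B| ≥ 1) — true.
(e) row F: |A| = 7, |A ∩ B| = 7; needs A ⊆ B, i.e. every element of A is in B (|A ∖ B| = 0) — true.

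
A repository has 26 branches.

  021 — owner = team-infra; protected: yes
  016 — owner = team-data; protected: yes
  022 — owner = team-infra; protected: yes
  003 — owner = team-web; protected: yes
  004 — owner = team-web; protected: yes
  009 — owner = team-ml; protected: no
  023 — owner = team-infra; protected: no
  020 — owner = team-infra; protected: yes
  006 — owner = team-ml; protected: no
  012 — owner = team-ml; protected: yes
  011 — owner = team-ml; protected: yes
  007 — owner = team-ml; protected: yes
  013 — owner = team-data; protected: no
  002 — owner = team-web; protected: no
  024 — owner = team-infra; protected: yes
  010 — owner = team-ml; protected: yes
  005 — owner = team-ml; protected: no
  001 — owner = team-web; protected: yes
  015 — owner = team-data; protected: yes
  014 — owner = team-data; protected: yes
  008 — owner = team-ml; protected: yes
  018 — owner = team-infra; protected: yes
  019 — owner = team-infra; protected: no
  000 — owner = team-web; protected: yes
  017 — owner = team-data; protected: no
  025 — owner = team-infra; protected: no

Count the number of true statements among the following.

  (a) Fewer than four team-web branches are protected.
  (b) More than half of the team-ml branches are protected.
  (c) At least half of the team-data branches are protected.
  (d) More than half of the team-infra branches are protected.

(a) team-web: |A| = 5, |A ∩ B| = 4; needs |A ∩ B| < 4 — false.
(b) team-ml: |A| = 8, |A ∩ B| = 5; needs |A ∩ B| > |A ∖ B| — true.
(c) team-data: |A| = 5, |A ∩ B| = 3; needs |A ∩ B| ≥ |A ∖ B| — true.
(d) team-infra: |A| = 8, |A ∩ B| = 5; needs |A ∩ B| > |A ∖ B| — true.

3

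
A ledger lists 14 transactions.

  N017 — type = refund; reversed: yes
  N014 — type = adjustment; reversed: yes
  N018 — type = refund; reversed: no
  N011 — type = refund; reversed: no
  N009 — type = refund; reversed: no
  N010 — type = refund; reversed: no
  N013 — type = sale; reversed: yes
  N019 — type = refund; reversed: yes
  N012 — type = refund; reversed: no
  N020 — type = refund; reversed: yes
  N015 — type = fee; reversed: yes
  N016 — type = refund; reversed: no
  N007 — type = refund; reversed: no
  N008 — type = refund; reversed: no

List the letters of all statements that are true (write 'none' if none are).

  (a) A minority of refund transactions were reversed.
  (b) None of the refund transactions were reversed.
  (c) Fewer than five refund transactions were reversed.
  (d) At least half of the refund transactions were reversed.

|A| = 11, |A ∩ B| = 3, |A ∖ B| = 8.
(a) |A ∩ B| < |A ∖ B|: holds.
(b) A ∩ B = ∅ (|A ∩ B| = 0): fails.
(c) |A ∩ B| < 5: holds.
(d) |A ∩ B| ≥ |A ∖ B|: fails.

(a), (c)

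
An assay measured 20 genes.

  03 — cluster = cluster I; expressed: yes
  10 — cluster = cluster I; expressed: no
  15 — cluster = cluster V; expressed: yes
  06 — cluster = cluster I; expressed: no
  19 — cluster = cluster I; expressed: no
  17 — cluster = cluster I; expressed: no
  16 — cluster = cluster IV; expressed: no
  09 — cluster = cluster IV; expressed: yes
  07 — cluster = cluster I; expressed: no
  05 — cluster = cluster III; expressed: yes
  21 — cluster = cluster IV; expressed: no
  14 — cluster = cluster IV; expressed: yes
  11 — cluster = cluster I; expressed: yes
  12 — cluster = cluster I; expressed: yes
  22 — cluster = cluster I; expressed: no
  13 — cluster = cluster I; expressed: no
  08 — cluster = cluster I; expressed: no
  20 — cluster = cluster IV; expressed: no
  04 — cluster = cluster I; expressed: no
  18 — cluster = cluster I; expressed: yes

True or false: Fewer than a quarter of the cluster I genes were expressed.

False

Truth condition: |A ∩ B| / |A| < 1/4.
A (the restrictor) = {03, 10, 06, 19, 17, 07, 11, 12, 22, 13, 08, 04, 18}, |A| = 13.
A ∩ B = {03, 11, 12, 18}, so |A ∩ B| = 4.
A ∖ B = {10, 06, 19, 17, 07, 22, 13, 08, 04}, so |A ∖ B| = 9.
|A ∩ B|/|A| = 4/13, so the statement is false.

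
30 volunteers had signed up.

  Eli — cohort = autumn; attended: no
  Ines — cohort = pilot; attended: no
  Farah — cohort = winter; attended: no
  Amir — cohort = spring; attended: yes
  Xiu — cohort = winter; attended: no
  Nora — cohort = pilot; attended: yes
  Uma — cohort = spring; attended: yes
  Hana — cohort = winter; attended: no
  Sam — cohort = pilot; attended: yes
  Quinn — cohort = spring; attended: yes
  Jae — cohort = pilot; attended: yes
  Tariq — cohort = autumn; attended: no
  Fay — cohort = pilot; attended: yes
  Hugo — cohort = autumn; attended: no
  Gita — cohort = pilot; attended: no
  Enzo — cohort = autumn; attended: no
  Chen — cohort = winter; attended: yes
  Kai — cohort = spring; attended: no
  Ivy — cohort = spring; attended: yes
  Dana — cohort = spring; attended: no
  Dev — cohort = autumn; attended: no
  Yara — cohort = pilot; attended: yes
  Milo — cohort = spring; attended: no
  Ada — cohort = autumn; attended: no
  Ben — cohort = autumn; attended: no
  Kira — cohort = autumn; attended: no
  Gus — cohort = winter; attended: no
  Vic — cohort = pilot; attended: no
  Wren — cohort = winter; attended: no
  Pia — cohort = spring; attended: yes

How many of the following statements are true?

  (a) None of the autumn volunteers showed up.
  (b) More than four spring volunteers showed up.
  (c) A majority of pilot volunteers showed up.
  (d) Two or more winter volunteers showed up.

3

(a) autumn: |A| = 8, |A ∩ B| = 0; needs A ∩ B = ∅ (|A ∩ B| = 0) — true.
(b) spring: |A| = 8, |A ∩ B| = 5; needs |A ∩ B| > 4 — true.
(c) pilot: |A| = 8, |A ∩ B| = 5; needs |A ∩ B| > |A ∖ B| — true.
(d) winter: |A| = 6, |A ∩ B| = 1; needs |A ∩ B| ≥ 2 — false.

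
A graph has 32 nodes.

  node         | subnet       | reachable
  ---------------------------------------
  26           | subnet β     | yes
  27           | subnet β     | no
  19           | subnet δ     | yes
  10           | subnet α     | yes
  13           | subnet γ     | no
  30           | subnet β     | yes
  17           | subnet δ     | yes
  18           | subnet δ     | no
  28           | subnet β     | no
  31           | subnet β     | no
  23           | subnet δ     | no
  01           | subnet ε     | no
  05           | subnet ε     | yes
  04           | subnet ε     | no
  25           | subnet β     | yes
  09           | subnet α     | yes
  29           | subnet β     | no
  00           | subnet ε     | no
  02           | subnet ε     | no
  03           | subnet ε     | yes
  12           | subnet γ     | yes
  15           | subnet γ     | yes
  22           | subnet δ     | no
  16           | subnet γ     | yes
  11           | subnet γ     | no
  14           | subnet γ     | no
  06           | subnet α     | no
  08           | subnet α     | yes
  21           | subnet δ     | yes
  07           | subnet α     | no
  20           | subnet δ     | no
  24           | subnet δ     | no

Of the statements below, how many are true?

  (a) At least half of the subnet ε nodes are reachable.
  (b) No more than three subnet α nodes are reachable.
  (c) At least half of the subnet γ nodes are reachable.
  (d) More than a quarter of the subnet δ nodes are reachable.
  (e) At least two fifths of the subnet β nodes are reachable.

4

(a) subnet ε: |A| = 6, |A ∩ B| = 2; needs |A ∩ B| ≥ |A ∖ B| — false.
(b) subnet α: |A| = 5, |A ∩ B| = 3; needs |A ∩ B| ≤ 3 — true.
(c) subnet γ: |A| = 6, |A ∩ B| = 3; needs |A ∩ B| ≥ |A ∖ B| — true.
(d) subnet δ: |A| = 8, |A ∩ B| = 3; needs |A ∩ B| / |A| > 1/4 — true.
(e) subnet β: |A| = 7, |A ∩ B| = 3; needs |A ∩ B| / |A| ≥ 2/5 — true.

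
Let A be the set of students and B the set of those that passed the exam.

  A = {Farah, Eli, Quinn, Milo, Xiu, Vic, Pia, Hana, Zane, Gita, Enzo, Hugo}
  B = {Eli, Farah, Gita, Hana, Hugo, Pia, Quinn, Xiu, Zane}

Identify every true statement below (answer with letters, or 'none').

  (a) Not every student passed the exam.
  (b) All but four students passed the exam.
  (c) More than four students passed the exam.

|A| = 12, |A ∩ B| = 9, |A ∖ B| = 3.
(a) A ⊄ B (|A ∖ B| ≥ 1): holds.
(b) |A ∖ B| = 4: fails.
(c) |A ∩ B| > 4: holds.

(a), (c)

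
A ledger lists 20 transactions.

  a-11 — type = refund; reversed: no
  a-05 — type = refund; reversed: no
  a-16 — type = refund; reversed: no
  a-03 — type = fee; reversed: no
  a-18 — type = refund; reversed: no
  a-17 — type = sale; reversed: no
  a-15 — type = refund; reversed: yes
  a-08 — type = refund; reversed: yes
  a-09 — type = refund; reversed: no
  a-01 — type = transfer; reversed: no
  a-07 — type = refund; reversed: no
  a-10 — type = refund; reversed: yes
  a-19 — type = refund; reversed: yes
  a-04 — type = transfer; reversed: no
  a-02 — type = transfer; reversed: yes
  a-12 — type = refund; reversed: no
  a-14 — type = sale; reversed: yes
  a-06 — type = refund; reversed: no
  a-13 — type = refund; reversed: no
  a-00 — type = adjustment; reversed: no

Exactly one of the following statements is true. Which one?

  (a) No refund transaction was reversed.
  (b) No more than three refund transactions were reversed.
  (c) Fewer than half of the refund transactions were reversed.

|A| = 13, |A ∩ B| = 4, |A ∖ B| = 9.
(a) requires A ∩ B = ∅ (|A ∩ B| = 0): false.
(b) requires |A ∩ B| ≤ 3: false.
(c) requires |A ∩ B| < |A ∖ B|: true.

(c)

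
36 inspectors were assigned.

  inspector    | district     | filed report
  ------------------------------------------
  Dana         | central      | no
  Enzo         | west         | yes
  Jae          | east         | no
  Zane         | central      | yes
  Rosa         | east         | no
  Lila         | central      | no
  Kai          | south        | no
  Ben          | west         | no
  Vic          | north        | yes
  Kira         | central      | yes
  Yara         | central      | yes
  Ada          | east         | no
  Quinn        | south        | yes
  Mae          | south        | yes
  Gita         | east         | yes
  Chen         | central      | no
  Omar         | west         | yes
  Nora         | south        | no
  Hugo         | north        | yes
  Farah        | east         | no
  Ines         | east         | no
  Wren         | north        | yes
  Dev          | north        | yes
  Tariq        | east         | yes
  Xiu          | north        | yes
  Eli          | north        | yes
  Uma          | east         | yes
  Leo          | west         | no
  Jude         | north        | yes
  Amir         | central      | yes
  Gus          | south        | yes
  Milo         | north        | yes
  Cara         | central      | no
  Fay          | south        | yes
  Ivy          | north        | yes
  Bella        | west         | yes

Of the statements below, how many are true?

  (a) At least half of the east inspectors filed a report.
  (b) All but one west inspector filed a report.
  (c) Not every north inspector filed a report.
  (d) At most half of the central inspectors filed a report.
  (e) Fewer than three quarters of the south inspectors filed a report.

(a) east: |A| = 8, |A ∩ B| = 3; needs |A ∩ B| ≥ |A ∖ B| — false.
(b) west: |A| = 5, |A ∩ B| = 3; needs |A ∖ B| = 1 — false.
(c) north: |A| = 9, |A ∩ B| = 9; needs A ⊄ B (|A ∖ B| ≥ 1) — false.
(d) central: |A| = 8, |A ∩ B| = 4; needs |A ∩ B| ≤ |A ∖ B| — true.
(e) south: |A| = 6, |A ∩ B| = 4; needs |A ∩ B| / |A| < 3/4 — true.

2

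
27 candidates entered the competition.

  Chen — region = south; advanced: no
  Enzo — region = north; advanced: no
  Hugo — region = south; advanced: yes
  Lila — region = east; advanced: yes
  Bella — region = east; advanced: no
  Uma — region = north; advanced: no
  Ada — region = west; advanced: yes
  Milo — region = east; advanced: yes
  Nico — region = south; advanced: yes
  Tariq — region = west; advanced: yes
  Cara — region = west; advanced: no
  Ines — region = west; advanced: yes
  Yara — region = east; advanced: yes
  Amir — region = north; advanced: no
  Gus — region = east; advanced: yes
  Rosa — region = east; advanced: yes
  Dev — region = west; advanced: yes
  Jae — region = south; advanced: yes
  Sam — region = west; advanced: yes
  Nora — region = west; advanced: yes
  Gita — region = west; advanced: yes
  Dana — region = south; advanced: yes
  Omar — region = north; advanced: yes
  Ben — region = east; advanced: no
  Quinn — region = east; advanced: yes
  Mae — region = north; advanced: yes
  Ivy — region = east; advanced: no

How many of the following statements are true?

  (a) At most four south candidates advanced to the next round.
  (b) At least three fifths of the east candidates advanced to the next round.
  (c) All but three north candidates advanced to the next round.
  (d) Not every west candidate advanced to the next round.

(a) south: |A| = 5, |A ∩ B| = 4; needs |A ∩ B| ≤ 4 — true.
(b) east: |A| = 9, |A ∩ B| = 6; needs |A ∩ B| / |A| ≥ 3/5 — true.
(c) north: |A| = 5, |A ∩ B| = 2; needs |A ∖ B| = 3 — true.
(d) west: |A| = 8, |A ∩ B| = 7; needs A ⊄ B (|A ∖ B| ≥ 1) — true.

4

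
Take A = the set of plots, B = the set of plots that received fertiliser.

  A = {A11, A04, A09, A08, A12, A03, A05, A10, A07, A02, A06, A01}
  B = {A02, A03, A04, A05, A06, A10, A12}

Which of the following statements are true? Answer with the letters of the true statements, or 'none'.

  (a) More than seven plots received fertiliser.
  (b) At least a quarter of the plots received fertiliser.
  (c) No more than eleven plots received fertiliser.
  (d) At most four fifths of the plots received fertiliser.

(b), (c), (d)

|A| = 12, |A ∩ B| = 7, |A ∖ B| = 5.
(a) |A ∩ B| > 7: fails.
(b) |A ∩ B| / |A| ≥ 1/4: holds.
(c) |A ∩ B| ≤ 11: holds.
(d) |A ∩ B| / |A| ≤ 4/5: holds.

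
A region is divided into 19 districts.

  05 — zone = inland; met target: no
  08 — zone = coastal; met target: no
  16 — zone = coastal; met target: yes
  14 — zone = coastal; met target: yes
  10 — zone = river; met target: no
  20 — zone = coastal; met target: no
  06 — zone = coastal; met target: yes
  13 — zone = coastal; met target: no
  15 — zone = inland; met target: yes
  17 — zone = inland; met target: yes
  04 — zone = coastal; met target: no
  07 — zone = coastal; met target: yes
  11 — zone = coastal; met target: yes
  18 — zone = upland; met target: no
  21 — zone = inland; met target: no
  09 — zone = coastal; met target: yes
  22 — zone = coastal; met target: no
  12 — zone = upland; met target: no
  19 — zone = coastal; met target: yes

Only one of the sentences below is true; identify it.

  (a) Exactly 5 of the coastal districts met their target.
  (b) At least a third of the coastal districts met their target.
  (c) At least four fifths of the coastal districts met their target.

|A| = 12, |A ∩ B| = 7, |A ∖ B| = 5.
(a) requires |A ∩ B| = 5: false.
(b) requires |A ∩ B| / |A| ≥ 1/3: true.
(c) requires |A ∩ B| / |A| ≥ 4/5: false.

(b)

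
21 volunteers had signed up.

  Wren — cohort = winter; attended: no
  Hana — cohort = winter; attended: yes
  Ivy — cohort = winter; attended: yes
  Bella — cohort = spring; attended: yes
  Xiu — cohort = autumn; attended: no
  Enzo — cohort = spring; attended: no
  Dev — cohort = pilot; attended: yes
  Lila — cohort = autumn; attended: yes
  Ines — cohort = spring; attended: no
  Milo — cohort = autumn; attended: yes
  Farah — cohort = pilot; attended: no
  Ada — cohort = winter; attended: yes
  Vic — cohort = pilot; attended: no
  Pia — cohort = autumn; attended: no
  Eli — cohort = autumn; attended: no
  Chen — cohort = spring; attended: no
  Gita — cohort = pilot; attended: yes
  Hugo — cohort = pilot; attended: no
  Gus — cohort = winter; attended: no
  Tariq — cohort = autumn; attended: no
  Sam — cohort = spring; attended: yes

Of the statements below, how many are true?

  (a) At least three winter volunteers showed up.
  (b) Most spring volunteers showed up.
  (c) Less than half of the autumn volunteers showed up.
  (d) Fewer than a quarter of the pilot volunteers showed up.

(a) winter: |A| = 5, |A ∩ B| = 3; needs |A ∩ B| ≥ 3 — true.
(b) spring: |A| = 5, |A ∩ B| = 2; needs |A ∩ B| > |A ∖ B| — false.
(c) autumn: |A| = 6, |A ∩ B| = 2; needs |A ∩ B| < |A ∖ B| — true.
(d) pilot: |A| = 5, |A ∩ B| = 2; needs |A ∩ B| / |A| < 1/4 — false.

2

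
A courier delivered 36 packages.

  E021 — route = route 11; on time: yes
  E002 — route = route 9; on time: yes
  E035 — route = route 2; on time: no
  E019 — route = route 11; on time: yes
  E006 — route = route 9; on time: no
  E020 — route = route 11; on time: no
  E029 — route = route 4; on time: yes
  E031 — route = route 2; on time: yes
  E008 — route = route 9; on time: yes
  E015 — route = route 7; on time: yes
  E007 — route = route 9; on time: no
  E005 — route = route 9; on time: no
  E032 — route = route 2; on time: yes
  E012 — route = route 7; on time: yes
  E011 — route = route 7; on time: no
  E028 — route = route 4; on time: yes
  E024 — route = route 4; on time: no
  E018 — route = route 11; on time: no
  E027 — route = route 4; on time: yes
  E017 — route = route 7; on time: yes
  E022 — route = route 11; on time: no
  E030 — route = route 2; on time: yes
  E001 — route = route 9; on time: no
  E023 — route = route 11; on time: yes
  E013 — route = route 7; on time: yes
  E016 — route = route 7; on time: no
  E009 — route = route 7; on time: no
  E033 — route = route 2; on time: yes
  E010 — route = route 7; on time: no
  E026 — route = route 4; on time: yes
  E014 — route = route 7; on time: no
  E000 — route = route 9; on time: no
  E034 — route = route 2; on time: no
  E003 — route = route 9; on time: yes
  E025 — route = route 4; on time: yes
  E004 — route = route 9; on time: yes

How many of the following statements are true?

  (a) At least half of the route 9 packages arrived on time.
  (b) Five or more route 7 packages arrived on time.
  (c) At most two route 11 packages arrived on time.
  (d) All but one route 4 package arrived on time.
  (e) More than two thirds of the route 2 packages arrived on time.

1

(a) route 9: |A| = 9, |A ∩ B| = 4; needs |A ∩ B| ≥ |A ∖ B| — false.
(b) route 7: |A| = 9, |A ∩ B| = 4; needs |A ∩ B| ≥ 5 — false.
(c) route 11: |A| = 6, |A ∩ B| = 3; needs |A ∩ B| ≤ 2 — false.
(d) route 4: |A| = 6, |A ∩ B| = 5; needs |A ∖ B| = 1 — true.
(e) route 2: |A| = 6, |A ∩ B| = 4; needs |A ∩ B| / |A| > 2/3 — false.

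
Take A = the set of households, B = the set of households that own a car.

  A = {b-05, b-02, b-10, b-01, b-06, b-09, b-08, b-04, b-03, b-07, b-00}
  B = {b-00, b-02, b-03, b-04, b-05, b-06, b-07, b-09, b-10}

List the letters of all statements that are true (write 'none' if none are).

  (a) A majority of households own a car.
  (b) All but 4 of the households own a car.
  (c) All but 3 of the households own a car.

|A| = 11, |A ∩ B| = 9, |A ∖ B| = 2.
(a) |A ∩ B| > |A ∖ B|: holds.
(b) |A ∖ B| = 4: fails.
(c) |A ∖ B| = 3: fails.

(a)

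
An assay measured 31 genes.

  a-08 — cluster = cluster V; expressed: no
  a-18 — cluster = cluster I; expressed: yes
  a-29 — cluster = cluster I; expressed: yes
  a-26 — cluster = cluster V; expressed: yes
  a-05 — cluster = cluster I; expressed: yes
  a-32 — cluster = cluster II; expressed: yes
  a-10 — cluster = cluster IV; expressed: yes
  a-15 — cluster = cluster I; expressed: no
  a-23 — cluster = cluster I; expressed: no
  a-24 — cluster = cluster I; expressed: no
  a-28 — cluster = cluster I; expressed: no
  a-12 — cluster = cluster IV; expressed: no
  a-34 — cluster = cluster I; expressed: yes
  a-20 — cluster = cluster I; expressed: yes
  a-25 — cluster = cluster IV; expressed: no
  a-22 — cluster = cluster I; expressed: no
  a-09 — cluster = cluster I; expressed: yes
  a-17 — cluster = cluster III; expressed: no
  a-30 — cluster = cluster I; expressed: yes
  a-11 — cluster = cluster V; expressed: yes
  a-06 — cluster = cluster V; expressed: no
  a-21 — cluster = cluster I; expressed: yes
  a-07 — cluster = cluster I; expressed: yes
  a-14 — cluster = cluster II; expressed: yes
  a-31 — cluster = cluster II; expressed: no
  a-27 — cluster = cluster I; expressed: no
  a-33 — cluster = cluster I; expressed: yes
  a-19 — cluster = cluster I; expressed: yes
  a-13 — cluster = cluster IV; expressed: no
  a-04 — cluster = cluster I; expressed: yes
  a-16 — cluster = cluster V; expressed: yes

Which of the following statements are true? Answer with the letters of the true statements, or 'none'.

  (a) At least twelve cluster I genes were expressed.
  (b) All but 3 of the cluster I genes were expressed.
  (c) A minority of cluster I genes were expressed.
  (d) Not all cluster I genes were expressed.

(a), (d)

|A| = 18, |A ∩ B| = 12, |A ∖ B| = 6.
(a) |A ∩ B| ≥ 12: holds.
(b) |A ∖ B| = 3: fails.
(c) |A ∩ B| < |A ∖ B|: fails.
(d) A ⊄ B (|A ∖ B| ≥ 1): holds.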